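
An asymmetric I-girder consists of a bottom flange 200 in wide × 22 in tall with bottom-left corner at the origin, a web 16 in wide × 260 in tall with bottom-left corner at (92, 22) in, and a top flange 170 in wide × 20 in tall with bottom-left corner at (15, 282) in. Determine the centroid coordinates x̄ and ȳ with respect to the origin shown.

x̄ = 100.00 in, ȳ = 139.93 in

bottom flange: A = 200 × 22 = 4400.00, centroid at (100.00, 11.00).
web: A = 16 × 260 = 4160.00, centroid at (100.00, 152.00).
top flange: A = 170 × 20 = 3400.00, centroid at (100.00, 292.00).
ΣA = 11960.00 in²
ΣAx̄ = (4400.00)(100.00) + (4160.00)(100.00) + (3400.00)(100.00) = 1196000.00 in³
ΣAȳ = (4400.00)(11.00) + (4160.00)(152.00) + (3400.00)(292.00) = 1673520.00 in³
x̄ = 1196000.00 / 11960.00 = 100.00 in
ȳ = 1673520.00 / 11960.00 = 139.93 in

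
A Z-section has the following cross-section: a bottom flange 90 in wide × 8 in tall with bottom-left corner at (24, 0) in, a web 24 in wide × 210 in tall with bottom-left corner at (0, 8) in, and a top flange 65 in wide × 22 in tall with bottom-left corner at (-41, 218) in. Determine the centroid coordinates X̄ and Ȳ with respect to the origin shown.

Part | A | x̄ᵢ | ȳᵢ | A·x̄ᵢ | A·ȳᵢ
bottom flange | 720.00 | 69.00 | 4.00 | 49680.00 | 2880.00
web | 5040.00 | 12.00 | 113.00 | 60480.00 | 569520.00
top flange | 1430.00 | -8.50 | 229.00 | -12155.00 | 327470.00
Σ | 7190.00 |  |  | 98005.00 | 899870.00
X̄ = 98005.00 / 7190.00 = 13.63 in
Ȳ = 899870.00 / 7190.00 = 125.16 in

X̄ = 13.63 in, Ȳ = 125.16 in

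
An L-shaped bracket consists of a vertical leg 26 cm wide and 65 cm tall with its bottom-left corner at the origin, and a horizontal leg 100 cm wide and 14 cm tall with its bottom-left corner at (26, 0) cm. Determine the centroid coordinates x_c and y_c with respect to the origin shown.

vertical leg: A = 26 × 65 = 1690.00, centroid at (13.00, 32.50).
horizontal leg: A = 100 × 14 = 1400.00, centroid at (76.00, 7.00).
ΣA = 3090.00 cm²
ΣAx_c = (1690.00)(13.00) + (1400.00)(76.00) = 128370.00 cm³
ΣAy_c = (1690.00)(32.50) + (1400.00)(7.00) = 64725.00 cm³
x_c = 128370.00 / 3090.00 = 41.54 cm
y_c = 64725.00 / 3090.00 = 20.95 cm

x_c = 41.54 cm, y_c = 20.95 cm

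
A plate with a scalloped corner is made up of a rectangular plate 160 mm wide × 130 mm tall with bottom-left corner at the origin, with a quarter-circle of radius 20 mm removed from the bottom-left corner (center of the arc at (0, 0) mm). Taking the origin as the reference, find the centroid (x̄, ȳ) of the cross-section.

x̄ = 81.10 mm, ȳ = 65.87 mm

plate: A = 160 × 130 = 20800.00, centroid at (80.00, 65.00).
removed quarter-circle: A = −¼π·20² = -314.16, centroid at (8.49, 8.49).
ΣA = 20485.84 mm²
ΣAx̄ = (20800.00)(80.00) + (-314.16)(8.49) = 1661333.33 mm³
ΣAȳ = (20800.00)(65.00) + (-314.16)(8.49) = 1349333.33 mm³
x̄ = 1661333.33 / 20485.84 = 81.10 mm
ȳ = 1349333.33 / 20485.84 = 65.87 mm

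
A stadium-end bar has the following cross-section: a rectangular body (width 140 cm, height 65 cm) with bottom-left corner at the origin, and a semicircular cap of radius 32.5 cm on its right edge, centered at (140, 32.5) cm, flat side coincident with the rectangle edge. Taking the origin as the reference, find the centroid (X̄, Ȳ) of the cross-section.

X̄ = 82.92 cm, Ȳ = 32.50 cm

rectangular body: A = 140 × 65 = 9100.00, centroid at (70.00, 32.50).
semicircular end: A = ½π·32.5² = 1659.15, centroid at (153.79, 32.50).
ΣA = 10759.15 cm², ΣAX̄ = 892166.92 cm³, ΣAȲ = 349672.49 cm³.
X̄ = 892166.92/10759.15 = 82.92 cm; Ȳ = 349672.49/10759.15 = 32.50 cm.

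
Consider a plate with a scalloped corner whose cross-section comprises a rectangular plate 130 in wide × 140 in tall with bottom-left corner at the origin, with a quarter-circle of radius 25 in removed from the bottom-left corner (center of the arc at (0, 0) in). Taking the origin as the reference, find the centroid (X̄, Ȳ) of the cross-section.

X̄ = 66.51 in, Ȳ = 71.65 in

plate: A = 130 × 140 = 18200.00, centroid at (65.00, 70.00).
removed quarter-circle: A = −¼π·25² = -490.87, centroid at (10.61, 10.61).
ΣA = 17709.13 in²
ΣAX̄ = (18200.00)(65.00) + (-490.87)(10.61) = 1177791.67 in³
ΣAȲ = (18200.00)(70.00) + (-490.87)(10.61) = 1268791.67 in³
X̄ = 1177791.67 / 17709.13 = 66.51 in
Ȳ = 1268791.67 / 17709.13 = 71.65 in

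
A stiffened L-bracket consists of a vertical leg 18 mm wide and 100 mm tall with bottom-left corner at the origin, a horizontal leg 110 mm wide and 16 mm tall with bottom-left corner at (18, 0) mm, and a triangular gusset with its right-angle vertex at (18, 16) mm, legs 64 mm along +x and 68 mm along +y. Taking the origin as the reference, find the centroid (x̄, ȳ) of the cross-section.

x̄ = 40.14 mm, ȳ = 32.81 mm

vertical leg: A = 18 × 100 = 1800.00, centroid at (9.00, 50.00).
horizontal leg: A = 110 × 16 = 1760.00, centroid at (73.00, 8.00).
gusset: A = ½·64·68 = 2176.00, centroid at (39.33, 38.67).
ΣA = 5736.00 mm²
ΣAx̄ = (1800.00)(9.00) + (1760.00)(73.00) + (2176.00)(39.33) = 230269.33 mm³
ΣAȳ = (1800.00)(50.00) + (1760.00)(8.00) + (2176.00)(38.67) = 188218.67 mm³
x̄ = 230269.33 / 5736.00 = 40.14 mm
ȳ = 188218.67 / 5736.00 = 32.81 mm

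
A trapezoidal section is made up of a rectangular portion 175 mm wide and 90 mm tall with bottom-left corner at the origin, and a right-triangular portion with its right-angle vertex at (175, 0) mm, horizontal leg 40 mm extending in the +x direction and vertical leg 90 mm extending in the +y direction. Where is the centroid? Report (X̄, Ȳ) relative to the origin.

Part | A | x̄ᵢ | ȳᵢ | A·x̄ᵢ | A·ȳᵢ
rectangular portion | 15750.00 | 87.50 | 45.00 | 1378125.00 | 708750.00
triangular portion | 1800.00 | 188.33 | 30.00 | 339000.00 | 54000.00
Σ | 17550.00 |  |  | 1717125.00 | 762750.00
X̄ = 1717125.00 / 17550.00 = 97.84 mm
Ȳ = 762750.00 / 17550.00 = 43.46 mm

X̄ = 97.84 mm, Ȳ = 43.46 mm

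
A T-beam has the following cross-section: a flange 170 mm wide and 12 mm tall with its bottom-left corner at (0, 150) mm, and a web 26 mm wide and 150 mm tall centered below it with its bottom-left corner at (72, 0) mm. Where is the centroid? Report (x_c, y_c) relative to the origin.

x_c = 85.00 mm, y_c = 102.82 mm

web: A = 26 × 150 = 3900.00, centroid at (85.00, 75.00).
flange: A = 170 × 12 = 2040.00, centroid at (85.00, 156.00).
ΣA = 5940.00 mm², ΣAx_c = 504900.00 mm³, ΣAy_c = 610740.00 mm³.
x_c = 504900.00/5940.00 = 85.00 mm; y_c = 610740.00/5940.00 = 102.82 mm.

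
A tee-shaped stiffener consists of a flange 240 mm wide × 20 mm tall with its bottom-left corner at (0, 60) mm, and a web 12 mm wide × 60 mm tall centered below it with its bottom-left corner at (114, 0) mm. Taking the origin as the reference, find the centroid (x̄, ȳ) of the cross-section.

web: A = 12 × 60 = 720.00, centroid at (120.00, 30.00).
flange: A = 240 × 20 = 4800.00, centroid at (120.00, 70.00).
ΣA = 5520.00 mm², ΣAx̄ = 662400.00 mm³, ΣAȳ = 357600.00 mm³.
x̄ = 662400.00/5520.00 = 120.00 mm; ȳ = 357600.00/5520.00 = 64.78 mm.

x̄ = 120.00 mm, ȳ = 64.78 mm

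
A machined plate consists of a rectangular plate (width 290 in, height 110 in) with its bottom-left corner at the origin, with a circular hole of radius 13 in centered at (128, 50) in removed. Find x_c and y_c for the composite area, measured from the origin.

x_c = 145.29 in, y_c = 55.08 in

plate: A = 290 × 110 = 31900.00, centroid at (145.00, 55.00).
hole: A = −π·13² = -530.93, centroid at (128.00, 50.00).
ΣA = 31369.07 in², ΣAx_c = 4557541.07 in³, ΣAy_c = 1727953.54 in³.
x_c = 4557541.07/31369.07 = 145.29 in; y_c = 1727953.54/31369.07 = 55.08 in.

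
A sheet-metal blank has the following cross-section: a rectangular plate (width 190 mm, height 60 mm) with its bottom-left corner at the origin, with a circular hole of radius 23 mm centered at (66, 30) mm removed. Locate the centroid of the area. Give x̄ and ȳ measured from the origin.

plate: A = 190 × 60 = 11400.00, centroid at (95.00, 30.00).
hole: A = −π·23² = -1661.90, centroid at (66.00, 30.00).
ΣA = 9738.10 mm²
ΣAx̄ = (11400.00)(95.00) + (-1661.90)(66.00) = 973314.43 mm³
ΣAȳ = (11400.00)(30.00) + (-1661.90)(30.00) = 292142.92 mm³
x̄ = 973314.43 / 9738.10 = 99.95 mm
ȳ = 292142.92 / 9738.10 = 30.00 mm

x̄ = 99.95 mm, ȳ = 30.00 mm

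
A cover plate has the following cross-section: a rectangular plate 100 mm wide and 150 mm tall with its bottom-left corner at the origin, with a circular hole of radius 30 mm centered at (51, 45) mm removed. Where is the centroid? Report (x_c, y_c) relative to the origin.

plate: A = 100 × 150 = 15000.00, centroid at (50.00, 75.00).
hole: A = −π·30² = -2827.43, centroid at (51.00, 45.00).
ΣA = 12172.57 mm²
ΣAx_c = (15000.00)(50.00) + (-2827.43)(51.00) = 605800.90 mm³
ΣAy_c = (15000.00)(75.00) + (-2827.43)(45.00) = 997765.50 mm³
x_c = 605800.90 / 12172.57 = 49.77 mm
y_c = 997765.50 / 12172.57 = 81.97 mm

x_c = 49.77 mm, y_c = 81.97 mm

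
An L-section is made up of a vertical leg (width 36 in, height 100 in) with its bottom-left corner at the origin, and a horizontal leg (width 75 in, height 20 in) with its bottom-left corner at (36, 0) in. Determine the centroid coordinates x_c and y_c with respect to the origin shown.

x_c = 34.32 in, y_c = 38.24 in

Part | A | x̄ᵢ | ȳᵢ | A·x̄ᵢ | A·ȳᵢ
vertical leg | 3600.00 | 18.00 | 50.00 | 64800.00 | 180000.00
horizontal leg | 1500.00 | 73.50 | 10.00 | 110250.00 | 15000.00
Σ | 5100.00 |  |  | 175050.00 | 195000.00
x_c = 175050.00 / 5100.00 = 34.32 in
y_c = 195000.00 / 5100.00 = 38.24 in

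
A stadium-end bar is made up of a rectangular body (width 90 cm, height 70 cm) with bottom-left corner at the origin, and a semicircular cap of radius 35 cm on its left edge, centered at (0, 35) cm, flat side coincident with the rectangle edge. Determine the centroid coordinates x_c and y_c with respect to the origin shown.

x_c = 31.00 cm, y_c = 35.00 cm

rectangular body: A = 90 × 70 = 6300.00, centroid at (45.00, 35.00).
semicircular end: A = ½π·35² = 1924.23, centroid at (-14.85, 35.00).
ΣA = 8224.23 cm², ΣAx_c = 254916.67 cm³, ΣAy_c = 287847.89 cm³.
x_c = 254916.67/8224.23 = 31.00 cm; y_c = 287847.89/8224.23 = 35.00 cm.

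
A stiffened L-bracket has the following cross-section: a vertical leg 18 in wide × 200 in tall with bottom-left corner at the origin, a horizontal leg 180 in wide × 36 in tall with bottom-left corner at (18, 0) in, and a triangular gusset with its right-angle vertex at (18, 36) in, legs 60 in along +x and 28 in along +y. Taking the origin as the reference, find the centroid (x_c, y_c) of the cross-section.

x_c = 69.98 in, y_c = 47.14 in

vertical leg: A = 18 × 200 = 3600.00, centroid at (9.00, 100.00).
horizontal leg: A = 180 × 36 = 6480.00, centroid at (108.00, 18.00).
gusset: A = ½·60·28 = 840.00, centroid at (38.00, 45.33).
ΣA = 10920.00 in², ΣAx_c = 764160.00 in³, ΣAy_c = 514720.00 in³.
x_c = 764160.00/10920.00 = 69.98 in; y_c = 514720.00/10920.00 = 47.14 in.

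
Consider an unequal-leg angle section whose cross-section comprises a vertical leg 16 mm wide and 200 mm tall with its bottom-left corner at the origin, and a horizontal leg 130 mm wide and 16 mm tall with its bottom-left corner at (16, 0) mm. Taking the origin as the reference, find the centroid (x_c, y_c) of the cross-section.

x_c = 36.76 mm, y_c = 63.76 mm

vertical leg: A = 16 × 200 = 3200.00, centroid at (8.00, 100.00).
horizontal leg: A = 130 × 16 = 2080.00, centroid at (81.00, 8.00).
ΣA = 5280.00 mm²
ΣAx_c = (3200.00)(8.00) + (2080.00)(81.00) = 194080.00 mm³
ΣAy_c = (3200.00)(100.00) + (2080.00)(8.00) = 336640.00 mm³
x_c = 194080.00 / 5280.00 = 36.76 mm
y_c = 336640.00 / 5280.00 = 63.76 mm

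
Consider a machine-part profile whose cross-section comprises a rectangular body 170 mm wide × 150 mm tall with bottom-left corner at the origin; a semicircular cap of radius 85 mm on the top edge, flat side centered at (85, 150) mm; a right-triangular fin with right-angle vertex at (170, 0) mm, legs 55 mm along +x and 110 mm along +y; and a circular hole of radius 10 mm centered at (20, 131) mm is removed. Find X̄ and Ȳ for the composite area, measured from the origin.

X̄ = 93.42 mm, Ȳ = 103.49 mm

Part | A | x̄ᵢ | ȳᵢ | A·x̄ᵢ | A·ȳᵢ
rectangular body | 25500.00 | 85.00 | 75.00 | 2167500.00 | 1912500.00
semicircular top | 11349.00 | 85.00 | 186.08 | 964665.29 | 2111767.19
triangular fin | 3025.00 | 188.33 | 36.67 | 569708.33 | 110916.67
hole | -314.16 | 20.00 | 131.00 | -6283.19 | -41154.86
Σ | 39559.84 |  |  | 3695590.44 | 4094028.99
X̄ = 3695590.44 / 39559.84 = 93.42 mm
Ȳ = 4094028.99 / 39559.84 = 103.49 mm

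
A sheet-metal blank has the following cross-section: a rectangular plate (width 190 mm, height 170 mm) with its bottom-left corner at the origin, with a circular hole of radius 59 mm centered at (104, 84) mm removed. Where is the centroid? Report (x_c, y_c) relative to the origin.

plate: A = 190 × 170 = 32300.00, centroid at (95.00, 85.00).
hole: A = −π·59² = -10935.88, centroid at (104.00, 84.00).
ΣA = 21364.12 mm², ΣAx_c = 1931168.06 mm³, ΣAy_c = 1826885.74 mm³.
x_c = 1931168.06/21364.12 = 90.39 mm; y_c = 1826885.74/21364.12 = 85.51 mm.

x_c = 90.39 mm, y_c = 85.51 mm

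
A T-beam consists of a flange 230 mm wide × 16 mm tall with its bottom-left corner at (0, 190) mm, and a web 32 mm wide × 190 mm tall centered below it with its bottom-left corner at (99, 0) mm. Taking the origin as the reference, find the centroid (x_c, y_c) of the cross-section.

x_c = 115.00 mm, y_c = 133.84 mm

web: A = 32 × 190 = 6080.00, centroid at (115.00, 95.00).
flange: A = 230 × 16 = 3680.00, centroid at (115.00, 198.00).
ΣA = 9760.00 mm², ΣAx_c = 1122400.00 mm³, ΣAy_c = 1306240.00 mm³.
x_c = 1122400.00/9760.00 = 115.00 mm; y_c = 1306240.00/9760.00 = 133.84 mm.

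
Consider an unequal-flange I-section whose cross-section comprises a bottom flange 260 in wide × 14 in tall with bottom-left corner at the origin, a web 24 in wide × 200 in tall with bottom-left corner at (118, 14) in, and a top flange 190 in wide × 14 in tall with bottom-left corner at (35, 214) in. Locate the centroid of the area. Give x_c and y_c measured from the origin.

x_c = 130.00 in, y_c = 104.55 in

bottom flange: A = 260 × 14 = 3640.00, centroid at (130.00, 7.00).
web: A = 24 × 200 = 4800.00, centroid at (130.00, 114.00).
top flange: A = 190 × 14 = 2660.00, centroid at (130.00, 221.00).
ΣA = 11100.00 in², ΣAx_c = 1443000.00 in³, ΣAy_c = 1160540.00 in³.
x_c = 1443000.00/11100.00 = 130.00 in; y_c = 1160540.00/11100.00 = 104.55 in.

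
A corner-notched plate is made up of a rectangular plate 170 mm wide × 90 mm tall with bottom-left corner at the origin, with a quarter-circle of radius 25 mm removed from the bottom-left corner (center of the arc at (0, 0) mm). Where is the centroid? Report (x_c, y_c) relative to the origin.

plate: A = 170 × 90 = 15300.00, centroid at (85.00, 45.00).
removed quarter-circle: A = −¼π·25² = -490.87, centroid at (10.61, 10.61).
ΣA = 14809.13 mm²
ΣAx_c = (15300.00)(85.00) + (-490.87)(10.61) = 1295291.67 mm³
ΣAy_c = (15300.00)(45.00) + (-490.87)(10.61) = 683291.67 mm³
x_c = 1295291.67 / 14809.13 = 87.47 mm
y_c = 683291.67 / 14809.13 = 46.14 mm

x_c = 87.47 mm, y_c = 46.14 mm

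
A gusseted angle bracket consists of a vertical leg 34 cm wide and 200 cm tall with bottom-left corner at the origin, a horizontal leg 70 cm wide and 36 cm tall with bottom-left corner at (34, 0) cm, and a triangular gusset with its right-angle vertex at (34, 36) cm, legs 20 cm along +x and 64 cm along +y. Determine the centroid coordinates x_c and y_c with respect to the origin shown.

x_c = 31.68 cm, y_c = 76.51 cm

vertical leg: A = 34 × 200 = 6800.00, centroid at (17.00, 100.00).
horizontal leg: A = 70 × 36 = 2520.00, centroid at (69.00, 18.00).
gusset: A = ½·20·64 = 640.00, centroid at (40.67, 57.33).
ΣA = 9960.00 cm², ΣAx_c = 315506.67 cm³, ΣAy_c = 762053.33 cm³.
x_c = 315506.67/9960.00 = 31.68 cm; y_c = 762053.33/9960.00 = 76.51 cm.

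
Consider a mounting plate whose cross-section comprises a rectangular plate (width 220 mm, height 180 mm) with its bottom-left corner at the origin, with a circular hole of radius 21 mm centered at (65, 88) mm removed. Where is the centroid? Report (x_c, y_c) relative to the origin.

x_c = 111.63 mm, y_c = 90.07 mm

plate: A = 220 × 180 = 39600.00, centroid at (110.00, 90.00).
hole: A = −π·21² = -1385.44, centroid at (65.00, 88.00).
ΣA = 38214.56 mm²
ΣAx_c = (39600.00)(110.00) + (-1385.44)(65.00) = 4265946.25 mm³
ΣAy_c = (39600.00)(90.00) + (-1385.44)(88.00) = 3442081.07 mm³
x_c = 4265946.25 / 38214.56 = 111.63 mm
y_c = 3442081.07 / 38214.56 = 90.07 mm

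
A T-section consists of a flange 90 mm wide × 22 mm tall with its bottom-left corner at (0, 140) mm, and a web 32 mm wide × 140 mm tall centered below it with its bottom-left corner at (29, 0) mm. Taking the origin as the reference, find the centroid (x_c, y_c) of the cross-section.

x_c = 45.00 mm, y_c = 94.83 mm

web: A = 32 × 140 = 4480.00, centroid at (45.00, 70.00).
flange: A = 90 × 22 = 1980.00, centroid at (45.00, 151.00).
ΣA = 6460.00 mm², ΣAx_c = 290700.00 mm³, ΣAy_c = 612580.00 mm³.
x_c = 290700.00/6460.00 = 45.00 mm; y_c = 612580.00/6460.00 = 94.83 mm.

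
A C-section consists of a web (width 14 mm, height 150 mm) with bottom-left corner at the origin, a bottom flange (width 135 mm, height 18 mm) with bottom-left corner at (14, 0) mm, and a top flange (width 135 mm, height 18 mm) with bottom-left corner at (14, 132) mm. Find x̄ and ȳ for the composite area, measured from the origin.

web: A = 14 × 150 = 2100.00, centroid at (7.00, 75.00).
bottom flange: A = 135 × 18 = 2430.00, centroid at (81.50, 9.00).
top flange: A = 135 × 18 = 2430.00, centroid at (81.50, 141.00).
ΣA = 6960.00 mm²
ΣAx̄ = (2100.00)(7.00) + (2430.00)(81.50) + (2430.00)(81.50) = 410790.00 mm³
ΣAȳ = (2100.00)(75.00) + (2430.00)(9.00) + (2430.00)(141.00) = 522000.00 mm³
x̄ = 410790.00 / 6960.00 = 59.02 mm
ȳ = 522000.00 / 6960.00 = 75.00 mm

x̄ = 59.02 mm, ȳ = 75.00 mm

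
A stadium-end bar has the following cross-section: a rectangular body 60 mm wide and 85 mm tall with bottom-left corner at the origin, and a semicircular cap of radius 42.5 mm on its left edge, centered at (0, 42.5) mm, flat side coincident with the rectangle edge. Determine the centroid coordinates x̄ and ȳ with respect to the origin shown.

rectangular body: A = 60 × 85 = 5100.00, centroid at (30.00, 42.50).
semicircular end: A = ½π·42.5² = 2837.25, centroid at (-18.04, 42.50).
ΣA = 7937.25 mm²
ΣAx̄ = (5100.00)(30.00) + (2837.25)(-18.04) = 101822.92 mm³
ΣAȳ = (5100.00)(42.50) + (2837.25)(42.50) = 337333.16 mm³
x̄ = 101822.92 / 7937.25 = 12.83 mm
ȳ = 337333.16 / 7937.25 = 42.50 mm

x̄ = 12.83 mm, ȳ = 42.50 mm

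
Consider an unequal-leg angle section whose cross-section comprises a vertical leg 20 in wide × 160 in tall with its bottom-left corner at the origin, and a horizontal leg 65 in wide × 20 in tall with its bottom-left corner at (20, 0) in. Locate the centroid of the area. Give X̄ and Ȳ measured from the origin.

X̄ = 22.28 in, Ȳ = 59.78 in

Part | A | x̄ᵢ | ȳᵢ | A·x̄ᵢ | A·ȳᵢ
vertical leg | 3200.00 | 10.00 | 80.00 | 32000.00 | 256000.00
horizontal leg | 1300.00 | 52.50 | 10.00 | 68250.00 | 13000.00
Σ | 4500.00 |  |  | 100250.00 | 269000.00
X̄ = 100250.00 / 4500.00 = 22.28 in
Ȳ = 269000.00 / 4500.00 = 59.78 in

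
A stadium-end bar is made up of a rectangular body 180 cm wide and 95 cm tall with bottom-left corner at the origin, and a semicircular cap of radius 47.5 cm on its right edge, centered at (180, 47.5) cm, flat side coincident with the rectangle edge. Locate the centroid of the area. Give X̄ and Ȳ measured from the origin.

Part | A | x̄ᵢ | ȳᵢ | A·x̄ᵢ | A·ȳᵢ
rectangular body | 17100.00 | 90.00 | 47.50 | 1539000.00 | 812250.00
semicircular end | 3544.11 | 200.16 | 47.50 | 709387.57 | 168345.19
Σ | 20644.11 |  |  | 2248387.57 | 980595.19
X̄ = 2248387.57 / 20644.11 = 108.91 cm
Ȳ = 980595.19 / 20644.11 = 47.50 cm

X̄ = 108.91 cm, Ȳ = 47.50 cm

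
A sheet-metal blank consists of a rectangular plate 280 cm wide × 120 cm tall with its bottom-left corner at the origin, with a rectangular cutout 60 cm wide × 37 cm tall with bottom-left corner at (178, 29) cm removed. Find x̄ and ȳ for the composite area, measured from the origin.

plate: A = 280 × 120 = 33600.00, centroid at (140.00, 60.00).
hole: A = −(60 × 37) = -2220.00, centroid at (208.00, 47.50).
ΣA = 31380.00 cm²
ΣAx̄ = (33600.00)(140.00) + (-2220.00)(208.00) = 4242240.00 cm³
ΣAȳ = (33600.00)(60.00) + (-2220.00)(47.50) = 1910550.00 cm³
x̄ = 4242240.00 / 31380.00 = 135.19 cm
ȳ = 1910550.00 / 31380.00 = 60.88 cm

x̄ = 135.19 cm, ȳ = 60.88 cm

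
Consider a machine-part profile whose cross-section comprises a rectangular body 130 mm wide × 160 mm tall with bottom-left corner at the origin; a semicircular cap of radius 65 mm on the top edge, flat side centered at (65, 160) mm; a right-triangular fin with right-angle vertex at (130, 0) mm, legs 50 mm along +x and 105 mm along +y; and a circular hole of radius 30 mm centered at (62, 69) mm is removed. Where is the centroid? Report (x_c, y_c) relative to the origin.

x_c = 73.18 mm, y_c = 103.02 mm

rectangular body: A = 130 × 160 = 20800.00, centroid at (65.00, 80.00).
semicircular top: A = ½π·65² = 6636.61, centroid at (65.00, 187.59).
triangular fin: A = ½·50·105 = 2625.00, centroid at (146.67, 35.00).
hole: A = −π·30² = -2827.43, centroid at (62.00, 69.00).
ΣA = 27234.18 mm², ΣAx_c = 1993079.07 mm³, ΣAy_c = 2805723.75 mm³.
x_c = 1993079.07/27234.18 = 73.18 mm; y_c = 2805723.75/27234.18 = 103.02 mm.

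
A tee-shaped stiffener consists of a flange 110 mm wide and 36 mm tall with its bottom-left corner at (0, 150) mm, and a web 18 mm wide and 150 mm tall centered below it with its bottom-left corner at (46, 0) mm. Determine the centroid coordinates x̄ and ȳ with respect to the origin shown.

x̄ = 55.00 mm, ȳ = 130.30 mm

web: A = 18 × 150 = 2700.00, centroid at (55.00, 75.00).
flange: A = 110 × 36 = 3960.00, centroid at (55.00, 168.00).
ΣA = 6660.00 mm²
ΣAx̄ = (2700.00)(55.00) + (3960.00)(55.00) = 366300.00 mm³
ΣAȳ = (2700.00)(75.00) + (3960.00)(168.00) = 867780.00 mm³
x̄ = 366300.00 / 6660.00 = 55.00 mm
ȳ = 867780.00 / 6660.00 = 130.30 mm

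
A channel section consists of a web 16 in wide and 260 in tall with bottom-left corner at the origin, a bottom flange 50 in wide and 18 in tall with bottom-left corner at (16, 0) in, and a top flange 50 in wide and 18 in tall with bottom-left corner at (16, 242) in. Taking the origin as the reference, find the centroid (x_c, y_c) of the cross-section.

x_c = 17.97 in, y_c = 130.00 in

Part | A | x̄ᵢ | ȳᵢ | A·x̄ᵢ | A·ȳᵢ
web | 4160.00 | 8.00 | 130.00 | 33280.00 | 540800.00
bottom flange | 900.00 | 41.00 | 9.00 | 36900.00 | 8100.00
top flange | 900.00 | 41.00 | 251.00 | 36900.00 | 225900.00
Σ | 5960.00 |  |  | 107080.00 | 774800.00
x_c = 107080.00 / 5960.00 = 17.97 in
y_c = 774800.00 / 5960.00 = 130.00 in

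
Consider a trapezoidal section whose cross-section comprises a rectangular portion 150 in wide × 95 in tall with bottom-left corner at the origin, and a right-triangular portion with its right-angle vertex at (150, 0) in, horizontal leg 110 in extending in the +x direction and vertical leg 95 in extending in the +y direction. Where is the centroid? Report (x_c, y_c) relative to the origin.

rectangular portion: A = 150 × 95 = 14250.00, centroid at (75.00, 47.50).
triangular portion: A = ½·110·95 = 5225.00, centroid at (186.67, 31.67).
ΣA = 19475.00 in², ΣAx_c = 2044083.33 in³, ΣAy_c = 842333.33 in³.
x_c = 2044083.33/19475.00 = 104.96 in; y_c = 842333.33/19475.00 = 43.25 in.

x_c = 104.96 in, y_c = 43.25 in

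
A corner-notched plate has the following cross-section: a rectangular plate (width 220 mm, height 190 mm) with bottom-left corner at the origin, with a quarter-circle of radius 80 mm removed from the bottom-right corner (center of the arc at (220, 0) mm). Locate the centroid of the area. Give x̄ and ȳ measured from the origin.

plate: A = 220 × 190 = 41800.00, centroid at (110.00, 95.00).
removed quarter-circle: A = −¼π·80² = -5026.55, centroid at (186.05, 33.95).
ΣA = 36773.45 mm²
ΣAx̄ = (41800.00)(110.00) + (-5026.55)(186.05) = 3662826.05 mm³
ΣAȳ = (41800.00)(95.00) + (-5026.55)(33.95) = 3800333.33 mm³
x̄ = 3662826.05 / 36773.45 = 99.61 mm
ȳ = 3800333.33 / 36773.45 = 103.34 mm

x̄ = 99.61 mm, ȳ = 103.34 mm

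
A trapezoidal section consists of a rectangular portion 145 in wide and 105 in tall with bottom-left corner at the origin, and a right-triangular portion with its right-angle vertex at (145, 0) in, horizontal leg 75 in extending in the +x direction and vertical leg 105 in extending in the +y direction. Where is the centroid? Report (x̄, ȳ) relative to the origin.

x̄ = 92.53 in, ȳ = 48.90 in

Part | A | x̄ᵢ | ȳᵢ | A·x̄ᵢ | A·ȳᵢ
rectangular portion | 15225.00 | 72.50 | 52.50 | 1103812.50 | 799312.50
triangular portion | 3937.50 | 170.00 | 35.00 | 669375.00 | 137812.50
Σ | 19162.50 |  |  | 1773187.50 | 937125.00
x̄ = 1773187.50 / 19162.50 = 92.53 in
ȳ = 937125.00 / 19162.50 = 48.90 in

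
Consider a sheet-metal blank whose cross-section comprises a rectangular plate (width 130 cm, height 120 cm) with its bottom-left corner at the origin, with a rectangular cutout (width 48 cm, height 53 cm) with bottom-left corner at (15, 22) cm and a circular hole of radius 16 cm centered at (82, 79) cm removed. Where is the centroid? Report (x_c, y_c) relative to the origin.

Part | A | x̄ᵢ | ȳᵢ | A·x̄ᵢ | A·ȳᵢ
plate | 15600.00 | 65.00 | 60.00 | 1014000.00 | 936000.00
hole 1 | -2544.00 | 39.00 | 48.50 | -99216.00 | -123384.00
hole 2 | -804.25 | 82.00 | 79.00 | -65948.31 | -63535.57
Σ | 12251.75 |  |  | 848835.69 | 749080.43
x_c = 848835.69 / 12251.75 = 69.28 cm
y_c = 749080.43 / 12251.75 = 61.14 cm

x_c = 69.28 cm, y_c = 61.14 cm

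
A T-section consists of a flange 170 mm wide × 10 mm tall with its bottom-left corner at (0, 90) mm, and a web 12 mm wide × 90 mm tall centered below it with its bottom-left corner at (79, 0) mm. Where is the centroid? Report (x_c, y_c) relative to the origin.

Part | A | x̄ᵢ | ȳᵢ | A·x̄ᵢ | A·ȳᵢ
web | 1080.00 | 85.00 | 45.00 | 91800.00 | 48600.00
flange | 1700.00 | 85.00 | 95.00 | 144500.00 | 161500.00
Σ | 2780.00 |  |  | 236300.00 | 210100.00
x_c = 236300.00 / 2780.00 = 85.00 mm
y_c = 210100.00 / 2780.00 = 75.58 mm

x_c = 85.00 mm, y_c = 75.58 mm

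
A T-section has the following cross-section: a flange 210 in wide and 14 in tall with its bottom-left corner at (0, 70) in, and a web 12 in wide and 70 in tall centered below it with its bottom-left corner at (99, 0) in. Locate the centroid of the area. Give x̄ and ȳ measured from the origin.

Part | A | x̄ᵢ | ȳᵢ | A·x̄ᵢ | A·ȳᵢ
web | 840.00 | 105.00 | 35.00 | 88200.00 | 29400.00
flange | 2940.00 | 105.00 | 77.00 | 308700.00 | 226380.00
Σ | 3780.00 |  |  | 396900.00 | 255780.00
x̄ = 396900.00 / 3780.00 = 105.00 in
ȳ = 255780.00 / 3780.00 = 67.67 in

x̄ = 105.00 in, ȳ = 67.67 in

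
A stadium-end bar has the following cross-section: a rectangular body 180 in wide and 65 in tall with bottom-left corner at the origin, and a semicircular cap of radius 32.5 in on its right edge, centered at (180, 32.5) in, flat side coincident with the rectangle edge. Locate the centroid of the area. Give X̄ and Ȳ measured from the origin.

rectangular body: A = 180 × 65 = 11700.00, centroid at (90.00, 32.50).
semicircular end: A = ½π·32.5² = 1659.15, centroid at (193.79, 32.50).
ΣA = 13359.15 in²
ΣAX̄ = (11700.00)(90.00) + (1659.15)(193.79) = 1374533.07 in³
ΣAȲ = (11700.00)(32.50) + (1659.15)(32.50) = 434172.49 in³
X̄ = 1374533.07 / 13359.15 = 102.89 in
Ȳ = 434172.49 / 13359.15 = 32.50 in

X̄ = 102.89 in, Ȳ = 32.50 in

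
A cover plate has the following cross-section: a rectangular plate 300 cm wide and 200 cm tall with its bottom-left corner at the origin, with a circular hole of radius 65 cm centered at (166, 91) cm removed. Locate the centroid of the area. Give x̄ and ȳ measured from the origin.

Part | A | x̄ᵢ | ȳᵢ | A·x̄ᵢ | A·ȳᵢ
plate | 60000.00 | 150.00 | 100.00 | 9000000.00 | 6000000.00
hole | -13273.23 | 166.00 | 91.00 | -2203356.01 | -1207863.84
Σ | 46726.77 |  |  | 6796643.99 | 4792136.16
x̄ = 6796643.99 / 46726.77 = 145.46 cm
ȳ = 4792136.16 / 46726.77 = 102.56 cm

x̄ = 145.46 cm, ȳ = 102.56 cm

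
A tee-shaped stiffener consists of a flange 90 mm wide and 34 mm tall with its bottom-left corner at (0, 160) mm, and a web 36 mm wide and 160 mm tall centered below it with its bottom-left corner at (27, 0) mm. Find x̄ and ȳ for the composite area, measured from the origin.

x̄ = 45.00 mm, ȳ = 113.65 mm

web: A = 36 × 160 = 5760.00, centroid at (45.00, 80.00).
flange: A = 90 × 34 = 3060.00, centroid at (45.00, 177.00).
ΣA = 8820.00 mm², ΣAx̄ = 396900.00 mm³, ΣAȳ = 1002420.00 mm³.
x̄ = 396900.00/8820.00 = 45.00 mm; ȳ = 1002420.00/8820.00 = 113.65 mm.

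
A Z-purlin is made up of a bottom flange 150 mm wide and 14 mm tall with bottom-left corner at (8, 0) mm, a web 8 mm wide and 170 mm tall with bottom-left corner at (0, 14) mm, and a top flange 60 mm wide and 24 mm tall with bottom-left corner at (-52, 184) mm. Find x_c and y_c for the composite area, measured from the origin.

bottom flange: A = 150 × 14 = 2100.00, centroid at (83.00, 7.00).
web: A = 8 × 170 = 1360.00, centroid at (4.00, 99.00).
top flange: A = 60 × 24 = 1440.00, centroid at (-22.00, 196.00).
ΣA = 4900.00 mm², ΣAx_c = 148060.00 mm³, ΣAy_c = 431580.00 mm³.
x_c = 148060.00/4900.00 = 30.22 mm; y_c = 431580.00/4900.00 = 88.08 mm.

x_c = 30.22 mm, y_c = 88.08 mm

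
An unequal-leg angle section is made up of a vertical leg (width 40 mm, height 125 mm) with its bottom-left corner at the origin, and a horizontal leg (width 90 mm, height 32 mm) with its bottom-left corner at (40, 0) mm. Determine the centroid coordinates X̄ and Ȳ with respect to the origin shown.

X̄ = 43.76 mm, Ȳ = 45.51 mm

vertical leg: A = 40 × 125 = 5000.00, centroid at (20.00, 62.50).
horizontal leg: A = 90 × 32 = 2880.00, centroid at (85.00, 16.00).
ΣA = 7880.00 mm², ΣAX̄ = 344800.00 mm³, ΣAȲ = 358580.00 mm³.
X̄ = 344800.00/7880.00 = 43.76 mm; Ȳ = 358580.00/7880.00 = 45.51 mm.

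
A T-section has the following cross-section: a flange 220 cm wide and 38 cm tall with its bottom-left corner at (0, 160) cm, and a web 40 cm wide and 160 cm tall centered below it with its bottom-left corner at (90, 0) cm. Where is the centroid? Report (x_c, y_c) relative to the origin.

Part | A | x̄ᵢ | ȳᵢ | A·x̄ᵢ | A·ȳᵢ
web | 6400.00 | 110.00 | 80.00 | 704000.00 | 512000.00
flange | 8360.00 | 110.00 | 179.00 | 919600.00 | 1496440.00
Σ | 14760.00 |  |  | 1623600.00 | 2008440.00
x_c = 1623600.00 / 14760.00 = 110.00 cm
y_c = 2008440.00 / 14760.00 = 136.07 cm

x_c = 110.00 cm, y_c = 136.07 cm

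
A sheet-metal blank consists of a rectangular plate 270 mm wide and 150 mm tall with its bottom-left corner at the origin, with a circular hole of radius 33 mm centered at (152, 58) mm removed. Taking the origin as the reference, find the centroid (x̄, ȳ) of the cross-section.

plate: A = 270 × 150 = 40500.00, centroid at (135.00, 75.00).
hole: A = −π·33² = -3421.19, centroid at (152.00, 58.00).
ΣA = 37078.81 mm², ΣAx̄ = 4947478.45 mm³, ΣAȳ = 2839070.72 mm³.
x̄ = 4947478.45/37078.81 = 133.43 mm; ȳ = 2839070.72/37078.81 = 76.57 mm.

x̄ = 133.43 mm, ȳ = 76.57 mm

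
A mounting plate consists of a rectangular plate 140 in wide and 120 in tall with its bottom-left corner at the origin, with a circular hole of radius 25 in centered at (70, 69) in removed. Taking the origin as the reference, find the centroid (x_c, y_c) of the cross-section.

plate: A = 140 × 120 = 16800.00, centroid at (70.00, 60.00).
hole: A = −π·25² = -1963.50, centroid at (70.00, 69.00).
ΣA = 14836.50 in², ΣAx_c = 1038555.32 in³, ΣAy_c = 872518.82 in³.
x_c = 1038555.32/14836.50 = 70.00 in; y_c = 872518.82/14836.50 = 58.81 in.

x_c = 70.00 in, y_c = 58.81 in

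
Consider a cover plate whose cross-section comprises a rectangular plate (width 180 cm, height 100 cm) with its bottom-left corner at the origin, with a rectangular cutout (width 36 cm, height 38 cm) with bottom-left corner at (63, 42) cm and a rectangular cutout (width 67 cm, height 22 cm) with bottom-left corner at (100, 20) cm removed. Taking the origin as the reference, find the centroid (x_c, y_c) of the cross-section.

plate: A = 180 × 100 = 18000.00, centroid at (90.00, 50.00).
hole 1: A = −(36 × 38) = -1368.00, centroid at (81.00, 61.00).
hole 2: A = −(67 × 22) = -1474.00, centroid at (133.50, 31.00).
ΣA = 15158.00 cm², ΣAx_c = 1312413.00 cm³, ΣAy_c = 770858.00 cm³.
x_c = 1312413.00/15158.00 = 86.58 cm; y_c = 770858.00/15158.00 = 50.85 cm.

x_c = 86.58 cm, y_c = 50.85 cm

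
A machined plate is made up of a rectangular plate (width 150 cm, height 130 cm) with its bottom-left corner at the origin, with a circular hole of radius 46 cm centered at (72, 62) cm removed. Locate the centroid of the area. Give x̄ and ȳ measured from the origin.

x̄ = 76.55 cm, ȳ = 66.55 cm

plate: A = 150 × 130 = 19500.00, centroid at (75.00, 65.00).
hole: A = −π·46² = -6647.61, centroid at (72.00, 62.00).
ΣA = 12852.39 cm², ΣAx̄ = 983872.08 cm³, ΣAȳ = 855348.18 cm³.
x̄ = 983872.08/12852.39 = 76.55 cm; ȳ = 855348.18/12852.39 = 66.55 cm.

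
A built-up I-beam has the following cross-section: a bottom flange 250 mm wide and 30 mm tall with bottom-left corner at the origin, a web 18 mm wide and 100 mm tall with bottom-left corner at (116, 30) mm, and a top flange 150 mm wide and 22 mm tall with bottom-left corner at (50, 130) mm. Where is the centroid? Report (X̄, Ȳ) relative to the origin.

X̄ = 125.00 mm, Ȳ = 57.29 mm

Part | A | x̄ᵢ | ȳᵢ | A·x̄ᵢ | A·ȳᵢ
bottom flange | 7500.00 | 125.00 | 15.00 | 937500.00 | 112500.00
web | 1800.00 | 125.00 | 80.00 | 225000.00 | 144000.00
top flange | 3300.00 | 125.00 | 141.00 | 412500.00 | 465300.00
Σ | 12600.00 |  |  | 1575000.00 | 721800.00
X̄ = 1575000.00 / 12600.00 = 125.00 mm
Ȳ = 721800.00 / 12600.00 = 57.29 mm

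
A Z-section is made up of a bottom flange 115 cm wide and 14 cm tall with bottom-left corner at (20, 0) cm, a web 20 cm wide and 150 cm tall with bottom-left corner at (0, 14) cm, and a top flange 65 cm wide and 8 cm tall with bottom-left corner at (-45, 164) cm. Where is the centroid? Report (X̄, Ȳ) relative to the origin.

X̄ = 28.90 cm, Ȳ = 71.27 cm

bottom flange: A = 115 × 14 = 1610.00, centroid at (77.50, 7.00).
web: A = 20 × 150 = 3000.00, centroid at (10.00, 89.00).
top flange: A = 65 × 8 = 520.00, centroid at (-12.50, 168.00).
ΣA = 5130.00 cm², ΣAX̄ = 148275.00 cm³, ΣAȲ = 365630.00 cm³.
X̄ = 148275.00/5130.00 = 28.90 cm; Ȳ = 365630.00/5130.00 = 71.27 cm.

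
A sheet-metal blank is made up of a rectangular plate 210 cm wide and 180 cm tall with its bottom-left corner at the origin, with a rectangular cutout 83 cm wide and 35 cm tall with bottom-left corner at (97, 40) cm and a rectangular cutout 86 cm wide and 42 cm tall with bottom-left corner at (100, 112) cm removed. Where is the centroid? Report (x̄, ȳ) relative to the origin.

x̄ = 97.50 cm, ȳ = 88.05 cm

Part | A | x̄ᵢ | ȳᵢ | A·x̄ᵢ | A·ȳᵢ
plate | 37800.00 | 105.00 | 90.00 | 3969000.00 | 3402000.00
hole 1 | -2905.00 | 138.50 | 57.50 | -402342.50 | -167037.50
hole 2 | -3612.00 | 143.00 | 133.00 | -516516.00 | -480396.00
Σ | 31283.00 |  |  | 3050141.50 | 2754566.50
x̄ = 3050141.50 / 31283.00 = 97.50 cm
ȳ = 2754566.50 / 31283.00 = 88.05 cm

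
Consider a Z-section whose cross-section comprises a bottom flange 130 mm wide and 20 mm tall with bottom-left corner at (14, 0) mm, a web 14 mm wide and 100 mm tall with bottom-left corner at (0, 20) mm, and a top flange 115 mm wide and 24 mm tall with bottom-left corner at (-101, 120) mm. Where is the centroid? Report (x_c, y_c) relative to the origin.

Part | A | x̄ᵢ | ȳᵢ | A·x̄ᵢ | A·ȳᵢ
bottom flange | 2600.00 | 79.00 | 10.00 | 205400.00 | 26000.00
web | 1400.00 | 7.00 | 70.00 | 9800.00 | 98000.00
top flange | 2760.00 | -43.50 | 132.00 | -120060.00 | 364320.00
Σ | 6760.00 |  |  | 95140.00 | 488320.00
x_c = 95140.00 / 6760.00 = 14.07 mm
y_c = 488320.00 / 6760.00 = 72.24 mm

x_c = 14.07 mm, y_c = 72.24 mm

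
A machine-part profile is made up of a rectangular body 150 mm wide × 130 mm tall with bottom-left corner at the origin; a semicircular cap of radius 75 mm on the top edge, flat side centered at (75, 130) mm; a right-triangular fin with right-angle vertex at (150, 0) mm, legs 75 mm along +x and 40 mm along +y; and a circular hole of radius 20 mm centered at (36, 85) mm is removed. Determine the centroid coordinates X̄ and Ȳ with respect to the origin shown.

X̄ = 81.96 mm, Ȳ = 91.35 mm

rectangular body: A = 150 × 130 = 19500.00, centroid at (75.00, 65.00).
semicircular top: A = ½π·75² = 8835.73, centroid at (75.00, 161.83).
triangular fin: A = ½·75·40 = 1500.00, centroid at (175.00, 13.33).
hole: A = −π·20² = -1256.64, centroid at (36.00, 85.00).
ΣA = 28579.09 mm², ΣAX̄ = 2342440.77 mm³, ΣAȲ = 2610580.66 mm³.
X̄ = 2342440.77/28579.09 = 81.96 mm; Ȳ = 2610580.66/28579.09 = 91.35 mm.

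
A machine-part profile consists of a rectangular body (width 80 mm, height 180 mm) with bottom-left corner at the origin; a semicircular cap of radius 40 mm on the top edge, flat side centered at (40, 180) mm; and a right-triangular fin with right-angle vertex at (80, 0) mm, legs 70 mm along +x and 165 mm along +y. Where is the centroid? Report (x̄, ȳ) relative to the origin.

rectangular body: A = 80 × 180 = 14400.00, centroid at (40.00, 90.00).
semicircular top: A = ½π·40² = 2513.27, centroid at (40.00, 196.98).
triangular fin: A = ½·70·165 = 5775.00, centroid at (103.33, 55.00).
ΣA = 22688.27 mm², ΣAx̄ = 1273280.96 mm³, ΣAȳ = 2108681.01 mm³.
x̄ = 1273280.96/22688.27 = 56.12 mm; ȳ = 2108681.01/22688.27 = 92.94 mm.

x̄ = 56.12 mm, ȳ = 92.94 mm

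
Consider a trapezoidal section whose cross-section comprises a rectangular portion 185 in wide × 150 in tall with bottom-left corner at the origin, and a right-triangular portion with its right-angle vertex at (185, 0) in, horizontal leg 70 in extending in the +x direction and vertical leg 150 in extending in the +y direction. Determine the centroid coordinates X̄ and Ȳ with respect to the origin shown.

X̄ = 110.93 in, Ȳ = 71.02 in

Part | A | x̄ᵢ | ȳᵢ | A·x̄ᵢ | A·ȳᵢ
rectangular portion | 27750.00 | 92.50 | 75.00 | 2566875.00 | 2081250.00
triangular portion | 5250.00 | 208.33 | 50.00 | 1093750.00 | 262500.00
Σ | 33000.00 |  |  | 3660625.00 | 2343750.00
X̄ = 3660625.00 / 33000.00 = 110.93 in
Ȳ = 2343750.00 / 33000.00 = 71.02 in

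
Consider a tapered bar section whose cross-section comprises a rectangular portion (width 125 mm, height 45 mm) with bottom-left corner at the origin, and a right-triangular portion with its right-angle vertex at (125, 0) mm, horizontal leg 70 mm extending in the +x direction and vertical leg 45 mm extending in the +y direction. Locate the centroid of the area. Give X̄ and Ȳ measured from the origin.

Part | A | x̄ᵢ | ȳᵢ | A·x̄ᵢ | A·ȳᵢ
rectangular portion | 5625.00 | 62.50 | 22.50 | 351562.50 | 126562.50
triangular portion | 1575.00 | 148.33 | 15.00 | 233625.00 | 23625.00
Σ | 7200.00 |  |  | 585187.50 | 150187.50
X̄ = 585187.50 / 7200.00 = 81.28 mm
Ȳ = 150187.50 / 7200.00 = 20.86 mm

X̄ = 81.28 mm, Ȳ = 20.86 mm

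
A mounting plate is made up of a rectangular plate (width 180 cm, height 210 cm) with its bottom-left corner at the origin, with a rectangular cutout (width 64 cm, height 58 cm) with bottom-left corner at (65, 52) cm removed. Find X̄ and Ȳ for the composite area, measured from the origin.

X̄ = 89.24 cm, Ȳ = 107.61 cm

plate: A = 180 × 210 = 37800.00, centroid at (90.00, 105.00).
hole: A = −(64 × 58) = -3712.00, centroid at (97.00, 81.00).
ΣA = 34088.00 cm², ΣAX̄ = 3041936.00 cm³, ΣAȲ = 3668328.00 cm³.
X̄ = 3041936.00/34088.00 = 89.24 cm; Ȳ = 3668328.00/34088.00 = 107.61 cm.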